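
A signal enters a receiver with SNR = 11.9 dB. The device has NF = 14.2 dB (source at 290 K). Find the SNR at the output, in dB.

−2.3 dB

By definition F = SNR_in/SNR_out, so in dB: SNR_out = SNR_in − NF
SNR_out = 11.9 − 14.2 = −2.3 dB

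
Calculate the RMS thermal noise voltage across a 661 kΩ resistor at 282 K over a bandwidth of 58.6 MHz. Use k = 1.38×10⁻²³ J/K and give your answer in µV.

777 µV

V_n = √(4kTRB)
4kTRB = 4 × 1.38×10⁻²³ × 282 × 6.61×10⁵ × 5.86×10⁷ = 6.03×10⁻⁷ V²
V_n = √(6.03×10⁻⁷) = 7.77×10⁻⁴ V = 777 µV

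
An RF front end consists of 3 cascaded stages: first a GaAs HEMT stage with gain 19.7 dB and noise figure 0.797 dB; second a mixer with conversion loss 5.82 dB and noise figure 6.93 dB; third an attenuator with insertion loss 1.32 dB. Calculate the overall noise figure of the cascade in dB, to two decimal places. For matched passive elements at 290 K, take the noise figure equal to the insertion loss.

1.00 dB

Convert to linear (a loss of L dB is a gain of −L dB): F_i = 10^(NF_i/10), G_i = 10^(G_i,dB/10)
  Stage 1: F_1 = 10^(0.797/10) = 1.201, G_1 = 10^(19.7/10) = 93.33
  Stage 2: F_2 = 10^(6.93/10) = 4.932, G_2 = 10^(−5.82/10) = 0.2618
  Stage 3: F_3 = 10^(1.32/10) = 1.355, G_3 = 10^(−1.32/10) = 0.7379
Friis cascade:
  F = 1.201 + (4.932 − 1)/93.33 + (1.355 − 1)/24.43 = 1.258
NF = 10 log₁₀(1.258) = 1.00 dB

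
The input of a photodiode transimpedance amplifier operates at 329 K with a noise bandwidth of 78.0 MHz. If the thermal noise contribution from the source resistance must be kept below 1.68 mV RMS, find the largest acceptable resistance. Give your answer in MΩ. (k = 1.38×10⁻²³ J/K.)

Johnson–Nyquist: V_n = √(4kTRB) ⇒ R = V_n² / (4kTB)
4kTB = 4 × 1.38×10⁻²³ × 329 × 7.80×10⁷ = 1.42×10⁻¹²
R = (1.68×10⁻³)² / 1.42×10⁻¹² = 1.99×10⁶ Ω = 1.99 MΩ

1.99 MΩ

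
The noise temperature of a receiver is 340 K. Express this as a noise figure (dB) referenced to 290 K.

F = 1 + T_e/T₀ = 1 + 340/290 = 2.17241
NF = 10 log₁₀(2.17241) = 3.37 dB

3.37 dB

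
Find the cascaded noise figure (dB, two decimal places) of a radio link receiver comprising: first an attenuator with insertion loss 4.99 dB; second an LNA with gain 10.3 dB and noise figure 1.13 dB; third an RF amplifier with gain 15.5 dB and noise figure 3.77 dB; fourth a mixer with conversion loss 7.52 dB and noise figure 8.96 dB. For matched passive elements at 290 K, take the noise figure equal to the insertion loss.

Convert to linear (a loss of L dB is a gain of −L dB): F_i = 10^(NF_i/10), G_i = 10^(G_i,dB/10)
  Stage 1: F_1 = 10^(4.99/10) = 3.155, G_1 = 10^(−4.99/10) = 0.3170
  Stage 2: F_2 = 10^(1.13/10) = 1.297, G_2 = 10^(10.3/10) = 10.72
  Stage 3: F_3 = 10^(3.77/10) = 2.382, G_3 = 10^(15.5/10) = 35.48
  Stage 4: F_4 = 10^(8.96/10) = 7.870, G_4 = 10^(−7.52/10) = 0.1770
Friis cascade:
  F = 3.155 + (1.297 − 1)/0.3170 + (2.382 − 1)/3.396 + (7.870 − 1)/120.5 = 4.557
NF = 10 log₁₀(4.557) = 6.59 dB

6.59 dB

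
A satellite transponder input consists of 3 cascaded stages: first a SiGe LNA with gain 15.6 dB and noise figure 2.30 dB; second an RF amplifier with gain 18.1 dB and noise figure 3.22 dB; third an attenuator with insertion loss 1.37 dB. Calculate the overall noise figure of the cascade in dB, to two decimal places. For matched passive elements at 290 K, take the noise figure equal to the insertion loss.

2.38 dB

Convert to linear (a loss of L dB is a gain of −L dB): F_i = 10^(NF_i/10), G_i = 10^(G_i,dB/10)
  Stage 1: F_1 = 10^(2.30/10) = 1.698, G_1 = 10^(15.6/10) = 36.31
  Stage 2: F_2 = 10^(3.22/10) = 2.099, G_2 = 10^(18.1/10) = 64.57
  Stage 3: F_3 = 10^(1.37/10) = 1.371, G_3 = 10^(−1.37/10) = 0.7295
Friis cascade:
  F = 1.698 + (2.099 − 1)/36.31 + (1.371 − 1)/2344 = 1.729
NF = 10 log₁₀(1.729) = 2.38 dB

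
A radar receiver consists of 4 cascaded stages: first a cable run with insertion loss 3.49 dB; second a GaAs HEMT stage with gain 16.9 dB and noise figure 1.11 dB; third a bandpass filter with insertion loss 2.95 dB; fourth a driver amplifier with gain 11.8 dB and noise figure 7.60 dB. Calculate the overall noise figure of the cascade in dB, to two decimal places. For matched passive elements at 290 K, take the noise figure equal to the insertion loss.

5.26 dB

Convert to linear (a loss of L dB is a gain of −L dB): F_i = 10^(NF_i/10), G_i = 10^(G_i,dB/10)
  Stage 1: F_1 = 10^(3.49/10) = 2.234, G_1 = 10^(−3.49/10) = 0.4477
  Stage 2: F_2 = 10^(1.11/10) = 1.291, G_2 = 10^(16.9/10) = 48.98
  Stage 3: F_3 = 10^(2.95/10) = 1.972, G_3 = 10^(−2.95/10) = 0.5070
  Stage 4: F_4 = 10^(7.60/10) = 5.754, G_4 = 10^(11.8/10) = 15.14
Friis cascade:
  F = 2.234 + (1.291 − 1)/0.4477 + (1.972 − 1)/21.93 + (5.754 − 1)/11.12 = 3.356
NF = 10 log₁₀(3.356) = 5.26 dB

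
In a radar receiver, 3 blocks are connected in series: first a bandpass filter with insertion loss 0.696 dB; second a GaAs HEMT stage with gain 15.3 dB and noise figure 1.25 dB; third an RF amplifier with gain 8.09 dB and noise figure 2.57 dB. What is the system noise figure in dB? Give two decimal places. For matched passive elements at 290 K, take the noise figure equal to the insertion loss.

2.02 dB

Convert to linear (a loss of L dB is a gain of −L dB): F_i = 10^(NF_i/10), G_i = 10^(G_i,dB/10)
  Stage 1: F_1 = 10^(0.696/10) = 1.174, G_1 = 10^(−0.696/10) = 0.8519
  Stage 2: F_2 = 10^(1.25/10) = 1.334, G_2 = 10^(15.3/10) = 33.88
  Stage 3: F_3 = 10^(2.57/10) = 1.807, G_3 = 10^(8.09/10) = 6.442
Friis cascade:
  F = 1.174 + (1.334 − 1)/0.8519 + (1.807 − 1)/28.87 = 1.593
NF = 10 log₁₀(1.593) = 2.02 dB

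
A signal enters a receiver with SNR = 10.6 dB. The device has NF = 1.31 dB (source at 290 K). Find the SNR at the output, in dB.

By definition F = SNR_in/SNR_out, so in dB: SNR_out = SNR_in − NF
SNR_out = 10.6 − 1.31 = 9.29 dB

9.29 dB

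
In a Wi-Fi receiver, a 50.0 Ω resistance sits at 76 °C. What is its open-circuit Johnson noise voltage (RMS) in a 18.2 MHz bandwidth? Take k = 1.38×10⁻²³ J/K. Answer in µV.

T = 76 °C + 273.15 = 349.15 K
V_n = √(4kTRB)
4kTRB = 4 × 1.38×10⁻²³ × 349.15 × 5.00×10¹ × 1.82×10⁷ = 1.75×10⁻¹¹ V²
V_n = √(1.75×10⁻¹¹) = 4.19×10⁻⁶ V = 4.19 µV

4.19 µV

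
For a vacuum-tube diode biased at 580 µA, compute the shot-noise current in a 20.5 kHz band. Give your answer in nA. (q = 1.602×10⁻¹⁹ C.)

I_n = √(2qI·B)
2qI·B = 2 × 1.602×10⁻¹⁹ × 5.80×10⁻⁴ × 2.05×10⁴ = 3.81×10⁻¹⁸ A²
I_n = √(3.81×10⁻¹⁸) = 1.95×10⁻⁹ A = 1.95 nA

1.95 nA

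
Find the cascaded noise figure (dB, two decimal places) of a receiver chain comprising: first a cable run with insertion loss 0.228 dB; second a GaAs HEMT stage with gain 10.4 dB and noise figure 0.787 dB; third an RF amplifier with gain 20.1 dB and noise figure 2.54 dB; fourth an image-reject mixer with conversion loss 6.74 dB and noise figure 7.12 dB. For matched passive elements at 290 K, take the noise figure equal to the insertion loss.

Convert to linear (a loss of L dB is a gain of −L dB): F_i = 10^(NF_i/10), G_i = 10^(G_i,dB/10)
  Stage 1: F_1 = 10^(0.228/10) = 1.054, G_1 = 10^(−0.228/10) = 0.9489
  Stage 2: F_2 = 10^(0.787/10) = 1.199, G_2 = 10^(10.4/10) = 10.96
  Stage 3: F_3 = 10^(2.54/10) = 1.795, G_3 = 10^(20.1/10) = 102.3
  Stage 4: F_4 = 10^(7.12/10) = 5.152, G_4 = 10^(−6.74/10) = 0.2118
Friis cascade:
  F = 1.054 + (1.199 − 1)/0.9489 + (1.795 − 1)/10.40 + (5.152 − 1)/1065 = 1.344
NF = 10 log₁₀(1.344) = 1.28 dB

1.28 dB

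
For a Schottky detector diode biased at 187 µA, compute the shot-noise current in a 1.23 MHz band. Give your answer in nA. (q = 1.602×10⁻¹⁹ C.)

8.58 nA

I_n = √(2qI·B)
2qI·B = 2 × 1.602×10⁻¹⁹ × 1.87×10⁻⁴ × 1.23×10⁶ = 7.37×10⁻¹⁷ A²
I_n = √(7.37×10⁻¹⁷) = 8.58×10⁻⁹ A = 8.58 nA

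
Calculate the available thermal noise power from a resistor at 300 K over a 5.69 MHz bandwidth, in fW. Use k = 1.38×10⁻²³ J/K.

P_n = kTB = 1.38×10⁻²³ × 300 × 5.69×10⁶ = 2.36×10⁻¹⁴ W = 23.6 fW

23.6 fW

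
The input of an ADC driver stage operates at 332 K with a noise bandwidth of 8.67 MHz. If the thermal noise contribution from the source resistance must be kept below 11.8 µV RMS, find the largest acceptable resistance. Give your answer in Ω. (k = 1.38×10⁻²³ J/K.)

876 Ω

Johnson–Nyquist: V_n = √(4kTRB) ⇒ R = V_n² / (4kTB)
4kTB = 4 × 1.38×10⁻²³ × 332 × 8.67×10⁶ = 1.59×10⁻¹³
R = (1.18×10⁻⁵)² / 1.59×10⁻¹³ = 8.76×10² Ω = 876 Ω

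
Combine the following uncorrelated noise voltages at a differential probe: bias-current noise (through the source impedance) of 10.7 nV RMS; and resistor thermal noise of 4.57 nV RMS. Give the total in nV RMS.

Uncorrelated sources add in power (mean-square): V_tot = √(ΣV_i²)
V_tot = √[(1.07×10⁻⁸)² + (4.57×10⁻⁹)²] = 1.16×10⁻⁸ V = 11.6 nV

11.6 nV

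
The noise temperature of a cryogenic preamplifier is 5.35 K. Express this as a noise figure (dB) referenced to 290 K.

F = 1 + T_e/T₀ = 1 + 5.35/290 = 1.01845
NF = 10 log₁₀(1.01845) = 0.079 dB

0.079 dB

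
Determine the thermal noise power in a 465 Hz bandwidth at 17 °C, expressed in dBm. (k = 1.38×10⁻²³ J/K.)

−147.3 dBm

T = 17 °C + 273.15 = 290.15 K
P_n = kTB = 1.38×10⁻²³ × 290.15 × 4.65×10² = 1.86×10⁻¹⁸ W
In dBm: 10 log₁₀(1.86×10⁻¹⁸ / 10⁻³) = −147.3 dBm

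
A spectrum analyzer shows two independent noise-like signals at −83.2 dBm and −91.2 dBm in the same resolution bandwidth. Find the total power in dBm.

−82.6 dBm

Convert to linear, add, convert back:
P₁ = 4.79×10⁻¹² W, P₂ = 7.59×10⁻¹³ W
P_tot = 5.54×10⁻¹² W → 10 log₁₀(P_tot / 10⁻³) = −82.6 dBm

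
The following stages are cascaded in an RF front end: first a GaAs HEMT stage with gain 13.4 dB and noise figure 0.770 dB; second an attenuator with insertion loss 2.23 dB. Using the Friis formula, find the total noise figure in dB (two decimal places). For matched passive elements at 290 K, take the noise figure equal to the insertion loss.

0.88 dB

Convert to linear (a loss of L dB is a gain of −L dB): F_i = 10^(NF_i/10), G_i = 10^(G_i,dB/10)
  Stage 1: F_1 = 10^(0.770/10) = 1.194, G_1 = 10^(13.4/10) = 21.88
  Stage 2: F_2 = 10^(2.23/10) = 1.671, G_2 = 10^(−2.23/10) = 0.5984
Friis cascade:
  F = 1.194 + (1.671 − 1)/21.88 = 1.225
NF = 10 log₁₀(1.225) = 0.88 dB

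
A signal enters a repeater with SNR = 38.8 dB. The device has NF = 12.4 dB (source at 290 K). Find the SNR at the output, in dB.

26.4 dB

By definition F = SNR_in/SNR_out, so in dB: SNR_out = SNR_in − NF
SNR_out = 38.8 − 12.4 = 26.4 dB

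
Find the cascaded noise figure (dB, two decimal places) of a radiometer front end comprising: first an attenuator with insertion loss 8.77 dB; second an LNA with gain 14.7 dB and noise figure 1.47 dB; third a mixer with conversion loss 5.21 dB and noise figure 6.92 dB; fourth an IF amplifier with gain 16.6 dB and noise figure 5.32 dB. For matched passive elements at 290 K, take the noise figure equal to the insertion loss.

11.34 dB

Convert to linear (a loss of L dB is a gain of −L dB): F_i = 10^(NF_i/10), G_i = 10^(G_i,dB/10)
  Stage 1: F_1 = 10^(8.77/10) = 7.534, G_1 = 10^(−8.77/10) = 0.1327
  Stage 2: F_2 = 10^(1.47/10) = 1.403, G_2 = 10^(14.7/10) = 29.51
  Stage 3: F_3 = 10^(6.92/10) = 4.920, G_3 = 10^(−5.21/10) = 0.3013
  Stage 4: F_4 = 10^(5.32/10) = 3.404, G_4 = 10^(16.6/10) = 45.71
Friis cascade:
  F = 7.534 + (1.403 − 1)/0.1327 + (4.920 − 1)/3.917 + (3.404 − 1)/1.180 = 13.61
NF = 10 log₁₀(13.61) = 11.34 dB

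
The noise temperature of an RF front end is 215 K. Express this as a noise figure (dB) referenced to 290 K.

2.41 dB

F = 1 + T_e/T₀ = 1 + 215/290 = 1.74138
NF = 10 log₁₀(1.74138) = 2.41 dB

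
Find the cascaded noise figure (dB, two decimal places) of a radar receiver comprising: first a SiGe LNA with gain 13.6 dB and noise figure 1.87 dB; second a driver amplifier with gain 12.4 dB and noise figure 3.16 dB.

Convert to linear (a loss of L dB is a gain of −L dB): F_i = 10^(NF_i/10), G_i = 10^(G_i,dB/10)
  Stage 1: F_1 = 10^(1.87/10) = 1.538, G_1 = 10^(13.6/10) = 22.91
  Stage 2: F_2 = 10^(3.16/10) = 2.070, G_2 = 10^(12.4/10) = 17.38
Friis cascade:
  F = 1.538 + (2.070 − 1)/22.91 = 1.585
NF = 10 log₁₀(1.585) = 2.00 dB

2.00 dB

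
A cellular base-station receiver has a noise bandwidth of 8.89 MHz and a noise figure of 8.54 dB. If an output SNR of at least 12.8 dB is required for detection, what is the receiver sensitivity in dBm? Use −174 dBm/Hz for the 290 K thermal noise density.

−83.2 dBm

Sensitivity = −174 + 10 log₁₀(B) + NF + SNR_min
= −174 + 69.49 + 8.54 + 12.8
= −83.17 dBm → −83.2 dBm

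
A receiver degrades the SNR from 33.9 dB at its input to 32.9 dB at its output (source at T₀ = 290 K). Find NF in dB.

1.0 dB

NF (dB) = SNR_in(dB) − SNR_out(dB) when the source is at T₀
NF = 33.9 − 32.9 = 1.0 dB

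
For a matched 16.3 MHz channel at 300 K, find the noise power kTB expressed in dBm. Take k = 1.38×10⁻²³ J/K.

−101.7 dBm

P_n = kTB = 1.38×10⁻²³ × 300 × 1.63×10⁷ = 6.75×10⁻¹⁴ W
In dBm: 10 log₁₀(6.75×10⁻¹⁴ / 10⁻³) = −101.7 dBm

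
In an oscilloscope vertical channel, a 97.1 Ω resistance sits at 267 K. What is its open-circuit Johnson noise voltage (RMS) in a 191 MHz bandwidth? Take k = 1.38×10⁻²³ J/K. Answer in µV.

16.5 µV

V_n = √(4kTRB)
4kTRB = 4 × 1.38×10⁻²³ × 267 × 9.71×10¹ × 1.91×10⁸ = 2.73×10⁻¹⁰ V²
V_n = √(2.73×10⁻¹⁰) = 1.65×10⁻⁵ V = 16.5 µV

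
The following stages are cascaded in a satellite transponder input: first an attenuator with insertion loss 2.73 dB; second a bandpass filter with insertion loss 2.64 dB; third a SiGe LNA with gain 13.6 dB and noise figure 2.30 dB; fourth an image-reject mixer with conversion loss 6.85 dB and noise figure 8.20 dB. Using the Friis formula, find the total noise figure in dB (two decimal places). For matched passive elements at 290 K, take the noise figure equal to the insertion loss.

Convert to linear (a loss of L dB is a gain of −L dB): F_i = 10^(NF_i/10), G_i = 10^(G_i,dB/10)
  Stage 1: F_1 = 10^(2.73/10) = 1.875, G_1 = 10^(−2.73/10) = 0.5333
  Stage 2: F_2 = 10^(2.64/10) = 1.837, G_2 = 10^(−2.64/10) = 0.5445
  Stage 3: F_3 = 10^(2.30/10) = 1.698, G_3 = 10^(13.6/10) = 22.91
  Stage 4: F_4 = 10^(8.20/10) = 6.607, G_4 = 10^(−6.85/10) = 0.2065
Friis cascade:
  F = 1.875 + (1.837 − 1)/0.5333 + (1.698 − 1)/0.2904 + (6.607 − 1)/6.653 = 6.691
NF = 10 log₁₀(6.691) = 8.25 dB

8.25 dB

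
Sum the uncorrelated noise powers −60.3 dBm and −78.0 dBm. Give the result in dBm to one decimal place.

Convert to linear, add, convert back:
P₁ = 9.33×10⁻¹⁰ W, P₂ = 1.58×10⁻¹¹ W
P_tot = 9.49×10⁻¹⁰ W → 10 log₁₀(P_tot / 10⁻³) = −60.2 dBm

−60.2 dBm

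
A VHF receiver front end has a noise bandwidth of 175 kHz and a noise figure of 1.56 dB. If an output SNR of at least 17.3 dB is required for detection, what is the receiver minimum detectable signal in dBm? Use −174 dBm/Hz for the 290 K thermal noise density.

Sensitivity = −174 + 10 log₁₀(B) + NF + SNR_min
= −174 + 52.43 + 1.56 + 17.3
= −102.71 dBm → −102.7 dBm

−102.7 dBm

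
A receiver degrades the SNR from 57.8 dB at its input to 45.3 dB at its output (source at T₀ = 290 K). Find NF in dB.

12.5 dB

NF (dB) = SNR_in(dB) − SNR_out(dB) when the source is at T₀
NF = 57.8 − 45.3 = 12.5 dB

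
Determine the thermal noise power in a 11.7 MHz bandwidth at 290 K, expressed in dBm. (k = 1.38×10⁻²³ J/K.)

P_n = kTB = 1.38×10⁻²³ × 290 × 1.17×10⁷ = 4.68×10⁻¹⁴ W
In dBm: 10 log₁₀(4.68×10⁻¹⁴ / 10⁻³) = −103.3 dBm

−103.3 dBm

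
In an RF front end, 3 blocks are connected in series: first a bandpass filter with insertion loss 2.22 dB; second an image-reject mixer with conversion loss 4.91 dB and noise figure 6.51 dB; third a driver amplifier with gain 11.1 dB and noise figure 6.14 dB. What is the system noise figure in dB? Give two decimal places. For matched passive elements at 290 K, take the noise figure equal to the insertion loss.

Convert to linear (a loss of L dB is a gain of −L dB): F_i = 10^(NF_i/10), G_i = 10^(G_i,dB/10)
  Stage 1: F_1 = 10^(2.22/10) = 1.667, G_1 = 10^(−2.22/10) = 0.5998
  Stage 2: F_2 = 10^(6.51/10) = 4.477, G_2 = 10^(−4.91/10) = 0.3228
  Stage 3: F_3 = 10^(6.14/10) = 4.111, G_3 = 10^(11.1/10) = 12.88
Friis cascade:
  F = 1.667 + (4.477 − 1)/0.5998 + (4.111 − 1)/0.1936 = 23.53
NF = 10 log₁₀(23.53) = 13.72 dB

13.72 dB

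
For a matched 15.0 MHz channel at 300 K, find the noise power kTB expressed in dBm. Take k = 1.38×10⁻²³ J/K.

P_n = kTB = 1.38×10⁻²³ × 300 × 1.50×10⁷ = 6.21×10⁻¹⁴ W
In dBm: 10 log₁₀(6.21×10⁻¹⁴ / 10⁻³) = −102.1 dBm

−102.1 dBm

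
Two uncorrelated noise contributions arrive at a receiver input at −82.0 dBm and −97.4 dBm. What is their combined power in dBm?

Convert to linear, add, convert back:
P₁ = 6.31×10⁻¹² W, P₂ = 1.82×10⁻¹³ W
P_tot = 6.49×10⁻¹² W → 10 log₁₀(P_tot / 10⁻³) = −81.9 dBm

−81.9 dBm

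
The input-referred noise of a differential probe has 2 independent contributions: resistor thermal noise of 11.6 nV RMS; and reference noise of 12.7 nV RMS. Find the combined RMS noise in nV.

Uncorrelated sources add in power (mean-square): V_tot = √(ΣV_i²)
V_tot = √[(1.16×10⁻⁸)² + (1.27×10⁻⁸)²] = 1.72×10⁻⁸ V = 17.2 nV

17.2 nV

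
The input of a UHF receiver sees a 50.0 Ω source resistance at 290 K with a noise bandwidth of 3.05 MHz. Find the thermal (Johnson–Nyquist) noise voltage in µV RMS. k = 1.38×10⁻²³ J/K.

V_n = √(4kTRB)
4kTRB = 4 × 1.38×10⁻²³ × 290 × 5.00×10¹ × 3.05×10⁶ = 2.44×10⁻¹² V²
V_n = √(2.44×10⁻¹²) = 1.56×10⁻⁶ V = 1.56 µV

1.56 µV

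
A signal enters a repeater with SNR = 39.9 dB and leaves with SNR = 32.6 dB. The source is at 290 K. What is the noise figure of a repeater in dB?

7.3 dB

NF (dB) = SNR_in(dB) − SNR_out(dB) when the source is at T₀
NF = 39.9 − 32.6 = 7.3 dB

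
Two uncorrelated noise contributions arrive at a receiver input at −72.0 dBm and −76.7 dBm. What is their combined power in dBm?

Convert to linear, add, convert back:
P₁ = 6.31×10⁻¹¹ W, P₂ = 2.14×10⁻¹¹ W
P_tot = 8.45×10⁻¹¹ W → 10 log₁₀(P_tot / 10⁻³) = −70.7 dBm

−70.7 dBm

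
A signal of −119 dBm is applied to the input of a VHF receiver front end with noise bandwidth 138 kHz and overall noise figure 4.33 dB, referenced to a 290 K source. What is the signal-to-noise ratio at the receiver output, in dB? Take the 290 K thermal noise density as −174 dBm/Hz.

−0.7 dB

Noise floor: N = −174 + 10 log₁₀(B) + NF
10 log₁₀(1.38×10⁵) = 51.4 dB
N = −174 + 51.4 + 4.33 = −118.27 dBm
SNR = P_sig − N = −119 − (−118.27) = −0.73 dB → −0.7 dB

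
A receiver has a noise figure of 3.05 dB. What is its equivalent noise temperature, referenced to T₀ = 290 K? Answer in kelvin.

295 K

F = 10^(3.05/10) = 2.01837
T_e = (F − 1)·T₀ = (2.01837 − 1) × 290 = 295 K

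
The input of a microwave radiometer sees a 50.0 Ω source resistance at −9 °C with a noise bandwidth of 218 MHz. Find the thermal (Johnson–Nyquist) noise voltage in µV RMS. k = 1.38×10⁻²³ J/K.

T = −9 °C + 273.15 = 264.15 K
V_n = √(4kTRB)
4kTRB = 4 × 1.38×10⁻²³ × 264.15 × 5.00×10¹ × 2.18×10⁸ = 1.59×10⁻¹⁰ V²
V_n = √(1.59×10⁻¹⁰) = 1.26×10⁻⁵ V = 12.6 µV

12.6 µV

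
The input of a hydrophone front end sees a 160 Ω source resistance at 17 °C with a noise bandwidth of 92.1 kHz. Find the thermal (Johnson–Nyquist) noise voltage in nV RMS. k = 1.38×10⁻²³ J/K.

T = 17 °C + 273.15 = 290.15 K
V_n = √(4kTRB)
4kTRB = 4 × 1.38×10⁻²³ × 290.15 × 1.60×10² × 9.21×10⁴ = 2.36×10⁻¹³ V²
V_n = √(2.36×10⁻¹³) = 4.86×10⁻⁷ V = 486 nV

486 nV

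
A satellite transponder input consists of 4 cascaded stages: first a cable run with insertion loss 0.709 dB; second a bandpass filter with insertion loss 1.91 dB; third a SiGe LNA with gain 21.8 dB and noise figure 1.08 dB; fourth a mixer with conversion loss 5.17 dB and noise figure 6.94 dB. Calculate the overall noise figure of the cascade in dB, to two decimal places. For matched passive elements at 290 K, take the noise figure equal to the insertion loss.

3.79 dB

Convert to linear (a loss of L dB is a gain of −L dB): F_i = 10^(NF_i/10), G_i = 10^(G_i,dB/10)
  Stage 1: F_1 = 10^(0.709/10) = 1.177, G_1 = 10^(−0.709/10) = 0.8494
  Stage 2: F_2 = 10^(1.91/10) = 1.552, G_2 = 10^(−1.91/10) = 0.6442
  Stage 3: F_3 = 10^(1.08/10) = 1.282, G_3 = 10^(21.8/10) = 151.4
  Stage 4: F_4 = 10^(6.94/10) = 4.943, G_4 = 10^(−5.17/10) = 0.3041
Friis cascade:
  F = 1.177 + (1.552 − 1)/0.8494 + (1.282 − 1)/0.5471 + (4.943 − 1)/82.81 = 2.391
NF = 10 log₁₀(2.391) = 3.79 dB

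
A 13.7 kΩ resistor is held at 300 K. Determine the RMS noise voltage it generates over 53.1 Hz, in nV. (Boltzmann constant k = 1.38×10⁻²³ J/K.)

110 nV

V_n = √(4kTRB)
4kTRB = 4 × 1.38×10⁻²³ × 300 × 1.37×10⁴ × 5.31×10¹ = 1.20×10⁻¹⁴ V²
V_n = √(1.20×10⁻¹⁴) = 1.10×10⁻⁷ V = 110 nV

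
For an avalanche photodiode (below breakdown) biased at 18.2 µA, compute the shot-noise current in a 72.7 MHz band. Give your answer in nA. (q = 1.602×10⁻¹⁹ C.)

20.6 nA

I_n = √(2qI·B)
2qI·B = 2 × 1.602×10⁻¹⁹ × 1.82×10⁻⁵ × 7.27×10⁷ = 4.24×10⁻¹⁶ A²
I_n = √(4.24×10⁻¹⁶) = 2.06×10⁻⁸ A = 20.6 nA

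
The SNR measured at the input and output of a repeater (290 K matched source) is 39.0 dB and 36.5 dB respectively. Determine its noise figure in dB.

2.5 dB

NF (dB) = SNR_in(dB) − SNR_out(dB) when the source is at T₀
NF = 39.0 − 36.5 = 2.5 dB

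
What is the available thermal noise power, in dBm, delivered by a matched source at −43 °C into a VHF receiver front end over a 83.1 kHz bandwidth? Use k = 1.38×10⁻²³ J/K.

T = −43 °C + 273.15 = 230.15 K
P_n = kTB = 1.38×10⁻²³ × 230.15 × 8.31×10⁴ = 2.64×10⁻¹⁶ W
In dBm: 10 log₁₀(2.64×10⁻¹⁶ / 10⁻³) = −125.8 dBm

−125.8 dBm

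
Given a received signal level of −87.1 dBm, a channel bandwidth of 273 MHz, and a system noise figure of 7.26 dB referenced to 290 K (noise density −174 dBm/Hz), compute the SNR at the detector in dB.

Noise floor: N = −174 + 10 log₁₀(B) + NF
10 log₁₀(2.73×10⁸) = 84.36 dB
N = −174 + 84.36 + 7.26 = −82.38 dBm
SNR = P_sig − N = −87.1 − (−82.38) = −4.72 dB → −4.7 dB

−4.7 dB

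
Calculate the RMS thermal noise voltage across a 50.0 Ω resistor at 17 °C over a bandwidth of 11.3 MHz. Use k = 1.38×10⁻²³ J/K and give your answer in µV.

T = 17 °C + 273.15 = 290.15 K
V_n = √(4kTRB)
4kTRB = 4 × 1.38×10⁻²³ × 290.15 × 5.00×10¹ × 1.13×10⁷ = 9.05×10⁻¹² V²
V_n = √(9.05×10⁻¹²) = 3.01×10⁻⁶ V = 3.01 µV

3.01 µV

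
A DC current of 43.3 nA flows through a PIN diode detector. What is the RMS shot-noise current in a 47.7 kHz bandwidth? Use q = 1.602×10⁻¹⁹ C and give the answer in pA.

25.7 pA

I_n = √(2qI·B)
2qI·B = 2 × 1.602×10⁻¹⁹ × 4.33×10⁻⁸ × 4.77×10⁴ = 6.62×10⁻²² A²
I_n = √(6.62×10⁻²²) = 2.57×10⁻¹¹ A = 25.7 pA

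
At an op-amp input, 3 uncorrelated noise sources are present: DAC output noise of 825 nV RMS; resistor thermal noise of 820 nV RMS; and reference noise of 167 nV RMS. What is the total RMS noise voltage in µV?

1.18 µV

Uncorrelated sources add in power (mean-square): V_tot = √(ΣV_i²)
V_tot = √[(8.25×10⁻⁷)² + (8.20×10⁻⁷)² + (1.67×10⁻⁷)²] = 1.18×10⁻⁶ V = 1.18 µV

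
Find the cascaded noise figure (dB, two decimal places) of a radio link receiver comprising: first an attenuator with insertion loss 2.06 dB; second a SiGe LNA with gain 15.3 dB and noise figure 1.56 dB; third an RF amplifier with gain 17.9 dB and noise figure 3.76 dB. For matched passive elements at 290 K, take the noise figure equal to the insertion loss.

Convert to linear (a loss of L dB is a gain of −L dB): F_i = 10^(NF_i/10), G_i = 10^(G_i,dB/10)
  Stage 1: F_1 = 10^(2.06/10) = 1.607, G_1 = 10^(−2.06/10) = 0.6223
  Stage 2: F_2 = 10^(1.56/10) = 1.432, G_2 = 10^(15.3/10) = 33.88
  Stage 3: F_3 = 10^(3.76/10) = 2.377, G_3 = 10^(17.9/10) = 61.66
Friis cascade:
  F = 1.607 + (1.432 − 1)/0.6223 + (2.377 − 1)/21.09 = 2.367
NF = 10 log₁₀(2.367) = 3.74 dB

3.74 dB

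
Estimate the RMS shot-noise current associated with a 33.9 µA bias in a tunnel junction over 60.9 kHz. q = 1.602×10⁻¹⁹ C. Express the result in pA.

I_n = √(2qI·B)
2qI·B = 2 × 1.602×10⁻¹⁹ × 3.39×10⁻⁵ × 6.09×10⁴ = 6.61×10⁻¹⁹ A²
I_n = √(6.61×10⁻¹⁹) = 8.13×10⁻¹⁰ A = 813 pA

813 pA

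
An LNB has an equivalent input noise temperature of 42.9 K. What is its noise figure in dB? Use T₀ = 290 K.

F = 1 + T_e/T₀ = 1 + 42.9/290 = 1.14793
NF = 10 log₁₀(1.14793) = 0.599 dB

0.599 dB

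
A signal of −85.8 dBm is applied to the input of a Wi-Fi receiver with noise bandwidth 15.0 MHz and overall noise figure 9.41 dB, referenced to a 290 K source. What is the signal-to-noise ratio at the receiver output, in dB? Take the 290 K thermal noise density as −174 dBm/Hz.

Noise floor: N = −174 + 10 log₁₀(B) + NF
10 log₁₀(1.50×10⁷) = 71.76 dB
N = −174 + 71.76 + 9.41 = −92.83 dBm
SNR = P_sig − N = −85.8 − (−92.83) = 7.03 dB → 7.0 dB

7.0 dB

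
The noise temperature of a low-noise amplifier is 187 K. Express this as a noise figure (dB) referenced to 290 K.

2.16 dB

F = 1 + T_e/T₀ = 1 + 187/290 = 1.64483
NF = 10 log₁₀(1.64483) = 2.16 dB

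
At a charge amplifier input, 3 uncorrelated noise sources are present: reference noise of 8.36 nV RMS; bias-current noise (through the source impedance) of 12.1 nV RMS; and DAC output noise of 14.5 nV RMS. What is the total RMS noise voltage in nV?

Uncorrelated sources add in power (mean-square): V_tot = √(ΣV_i²)
V_tot = √[(8.36×10⁻⁹)² + (1.21×10⁻⁸)² + (1.45×10⁻⁸)²] = 2.07×10⁻⁸ V = 20.7 nV

20.7 nV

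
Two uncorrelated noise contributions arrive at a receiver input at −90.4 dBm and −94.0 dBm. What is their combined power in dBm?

−88.8 dBm

Convert to linear, add, convert back:
P₁ = 9.12×10⁻¹³ W, P₂ = 3.98×10⁻¹³ W
P_tot = 1.31×10⁻¹² W → 10 log₁₀(P_tot / 10⁻³) = −88.8 dBm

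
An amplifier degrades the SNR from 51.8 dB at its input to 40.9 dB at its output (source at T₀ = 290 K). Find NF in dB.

10.9 dB

NF (dB) = SNR_in(dB) − SNR_out(dB) when the source is at T₀
NF = 51.8 − 40.9 = 10.9 dB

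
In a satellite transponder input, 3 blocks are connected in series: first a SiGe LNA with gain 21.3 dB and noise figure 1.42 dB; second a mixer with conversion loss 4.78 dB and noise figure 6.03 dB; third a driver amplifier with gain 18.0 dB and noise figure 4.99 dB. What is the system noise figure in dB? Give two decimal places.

1.63 dB

Convert to linear (a loss of L dB is a gain of −L dB): F_i = 10^(NF_i/10), G_i = 10^(G_i,dB/10)
  Stage 1: F_1 = 10^(1.42/10) = 1.387, G_1 = 10^(21.3/10) = 134.9
  Stage 2: F_2 = 10^(6.03/10) = 4.009, G_2 = 10^(−4.78/10) = 0.3327
  Stage 3: F_3 = 10^(4.99/10) = 3.155, G_3 = 10^(18.0/10) = 63.10
Friis cascade:
  F = 1.387 + (4.009 − 1)/134.9 + (3.155 − 1)/44.87 = 1.457
NF = 10 log₁₀(1.457) = 1.63 dB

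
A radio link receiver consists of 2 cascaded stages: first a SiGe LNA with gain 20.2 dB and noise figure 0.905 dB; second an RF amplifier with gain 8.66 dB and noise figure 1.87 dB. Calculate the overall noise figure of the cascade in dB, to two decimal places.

0.92 dB

Convert to linear (a loss of L dB is a gain of −L dB): F_i = 10^(NF_i/10), G_i = 10^(G_i,dB/10)
  Stage 1: F_1 = 10^(0.905/10) = 1.232, G_1 = 10^(20.2/10) = 104.7
  Stage 2: F_2 = 10^(1.87/10) = 1.538, G_2 = 10^(8.66/10) = 7.345
Friis cascade:
  F = 1.232 + (1.538 − 1)/104.7 = 1.237
NF = 10 log₁₀(1.237) = 0.92 dB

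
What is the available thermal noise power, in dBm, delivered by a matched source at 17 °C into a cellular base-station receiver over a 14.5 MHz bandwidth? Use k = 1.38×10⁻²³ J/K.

−102.4 dBm

T = 17 °C + 273.15 = 290.15 K
P_n = kTB = 1.38×10⁻²³ × 290.15 × 1.45×10⁷ = 5.81×10⁻¹⁴ W
In dBm: 10 log₁₀(5.81×10⁻¹⁴ / 10⁻³) = −102.4 dBm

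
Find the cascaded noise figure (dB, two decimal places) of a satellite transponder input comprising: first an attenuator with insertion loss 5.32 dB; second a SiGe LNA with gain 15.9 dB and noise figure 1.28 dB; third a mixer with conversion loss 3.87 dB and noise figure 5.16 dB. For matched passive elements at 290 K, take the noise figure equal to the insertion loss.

6.79 dB

Convert to linear (a loss of L dB is a gain of −L dB): F_i = 10^(NF_i/10), G_i = 10^(G_i,dB/10)
  Stage 1: F_1 = 10^(5.32/10) = 3.404, G_1 = 10^(−5.32/10) = 0.2938
  Stage 2: F_2 = 10^(1.28/10) = 1.343, G_2 = 10^(15.9/10) = 38.90
  Stage 3: F_3 = 10^(5.16/10) = 3.281, G_3 = 10^(−3.87/10) = 0.4102
Friis cascade:
  F = 3.404 + (1.343 − 1)/0.2938 + (3.281 − 1)/11.43 = 4.770
NF = 10 log₁₀(4.770) = 6.79 dB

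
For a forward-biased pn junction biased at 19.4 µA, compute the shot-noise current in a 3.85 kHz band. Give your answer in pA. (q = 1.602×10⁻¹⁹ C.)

155 pA

I_n = √(2qI·B)
2qI·B = 2 × 1.602×10⁻¹⁹ × 1.94×10⁻⁵ × 3.85×10³ = 2.39×10⁻²⁰ A²
I_n = √(2.39×10⁻²⁰) = 1.55×10⁻¹⁰ A = 155 pA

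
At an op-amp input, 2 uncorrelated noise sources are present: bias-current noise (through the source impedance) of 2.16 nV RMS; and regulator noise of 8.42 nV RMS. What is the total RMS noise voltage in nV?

Uncorrelated sources add in power (mean-square): V_tot = √(ΣV_i²)
V_tot = √[(2.16×10⁻⁹)² + (8.42×10⁻⁹)²] = 8.69×10⁻⁹ V = 8.69 nV

8.69 nV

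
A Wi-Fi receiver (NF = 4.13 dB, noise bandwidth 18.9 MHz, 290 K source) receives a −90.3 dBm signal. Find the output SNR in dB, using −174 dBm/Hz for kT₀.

Noise floor: N = −174 + 10 log₁₀(B) + NF
10 log₁₀(1.89×10⁷) = 72.76 dB
N = −174 + 72.76 + 4.13 = −97.11 dBm
SNR = P_sig − N = −90.3 − (−97.11) = 6.81 dB → 6.8 dB

6.8 dB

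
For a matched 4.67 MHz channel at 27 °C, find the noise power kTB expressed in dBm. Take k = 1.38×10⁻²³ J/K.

T = 27 °C + 273.15 = 300.15 K
P_n = kTB = 1.38×10⁻²³ × 300.15 × 4.67×10⁶ = 1.93×10⁻¹⁴ W
In dBm: 10 log₁₀(1.93×10⁻¹⁴ / 10⁻³) = −107.1 dBm

−107.1 dBm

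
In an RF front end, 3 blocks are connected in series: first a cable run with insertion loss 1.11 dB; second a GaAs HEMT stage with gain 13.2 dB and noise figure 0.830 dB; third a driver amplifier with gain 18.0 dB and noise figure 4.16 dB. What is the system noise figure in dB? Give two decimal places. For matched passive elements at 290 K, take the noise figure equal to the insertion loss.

Convert to linear (a loss of L dB is a gain of −L dB): F_i = 10^(NF_i/10), G_i = 10^(G_i,dB/10)
  Stage 1: F_1 = 10^(1.11/10) = 1.291, G_1 = 10^(−1.11/10) = 0.7745
  Stage 2: F_2 = 10^(0.830/10) = 1.211, G_2 = 10^(13.2/10) = 20.89
  Stage 3: F_3 = 10^(4.16/10) = 2.606, G_3 = 10^(18.0/10) = 63.10
Friis cascade:
  F = 1.291 + (1.211 − 1)/0.7745 + (2.606 − 1)/16.18 = 1.662
NF = 10 log₁₀(1.662) = 2.21 dB

2.21 dB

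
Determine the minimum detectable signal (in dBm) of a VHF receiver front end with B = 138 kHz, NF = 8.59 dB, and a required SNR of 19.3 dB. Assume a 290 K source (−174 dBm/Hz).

−94.7 dBm

Sensitivity = −174 + 10 log₁₀(B) + NF + SNR_min
= −174 + 51.4 + 8.59 + 19.3
= −94.71 dBm → −94.7 dBm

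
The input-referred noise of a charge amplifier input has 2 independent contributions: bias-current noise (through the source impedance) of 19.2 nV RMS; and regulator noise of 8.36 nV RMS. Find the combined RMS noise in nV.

20.9 nV

Uncorrelated sources add in power (mean-square): V_tot = √(ΣV_i²)
V_tot = √[(1.92×10⁻⁸)² + (8.36×10⁻⁹)²] = 2.09×10⁻⁸ V = 20.9 nV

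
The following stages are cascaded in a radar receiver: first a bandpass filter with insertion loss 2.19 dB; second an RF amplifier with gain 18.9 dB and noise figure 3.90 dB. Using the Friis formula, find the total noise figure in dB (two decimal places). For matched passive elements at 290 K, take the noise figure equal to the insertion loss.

6.09 dB

Convert to linear (a loss of L dB is a gain of −L dB): F_i = 10^(NF_i/10), G_i = 10^(G_i,dB/10)
  Stage 1: F_1 = 10^(2.19/10) = 1.656, G_1 = 10^(−2.19/10) = 0.6039
  Stage 2: F_2 = 10^(3.90/10) = 2.455, G_2 = 10^(18.9/10) = 77.62
Friis cascade:
  F = 1.656 + (2.455 − 1)/0.6039 = 4.064
NF = 10 log₁₀(4.064) = 6.09 dB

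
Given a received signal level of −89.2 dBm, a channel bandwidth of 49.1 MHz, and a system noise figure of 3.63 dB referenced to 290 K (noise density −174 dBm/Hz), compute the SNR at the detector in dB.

Noise floor: N = −174 + 10 log₁₀(B) + NF
10 log₁₀(4.91×10⁷) = 76.91 dB
N = −174 + 76.91 + 3.63 = −93.46 dBm
SNR = P_sig − N = −89.2 − (−93.46) = 4.26 dB → 4.3 dB

4.3 dB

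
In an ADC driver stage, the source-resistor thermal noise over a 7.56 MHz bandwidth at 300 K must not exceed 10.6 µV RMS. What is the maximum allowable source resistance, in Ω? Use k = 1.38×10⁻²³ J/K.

Johnson–Nyquist: V_n = √(4kTRB) ⇒ R = V_n² / (4kTB)
4kTB = 4 × 1.38×10⁻²³ × 300 × 7.56×10⁶ = 1.25×10⁻¹³
R = (1.06×10⁻⁵)² / 1.25×10⁻¹³ = 8.97×10² Ω = 897 Ω

897 Ω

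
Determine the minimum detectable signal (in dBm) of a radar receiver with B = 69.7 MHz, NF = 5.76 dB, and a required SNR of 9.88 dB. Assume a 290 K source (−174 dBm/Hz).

−79.9 dBm

Sensitivity = −174 + 10 log₁₀(B) + NF + SNR_min
= −174 + 78.43 + 5.76 + 9.88
= −79.93 dBm → −79.9 dBm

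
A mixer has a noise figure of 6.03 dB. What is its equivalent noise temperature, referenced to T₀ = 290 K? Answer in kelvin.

F = 10^(6.03/10) = 4.00867
T_e = (F − 1)·T₀ = (4.00867 − 1) × 290 = 873 K

873 K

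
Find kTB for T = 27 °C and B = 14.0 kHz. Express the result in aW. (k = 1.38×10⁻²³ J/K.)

58.0 aW

T = 27 °C + 273.15 = 300.15 K
P_n = kTB = 1.38×10⁻²³ × 300.15 × 1.40×10⁴ = 5.80×10⁻¹⁷ W = 58.0 aW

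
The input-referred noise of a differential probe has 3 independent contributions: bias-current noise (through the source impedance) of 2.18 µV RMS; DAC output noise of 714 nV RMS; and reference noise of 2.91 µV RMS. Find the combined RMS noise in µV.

Uncorrelated sources add in power (mean-square): V_tot = √(ΣV_i²)
V_tot = √[(2.18×10⁻⁶)² + (7.14×10⁻⁷)² + (2.91×10⁻⁶)²] = 3.71×10⁻⁶ V = 3.71 µV

3.71 µV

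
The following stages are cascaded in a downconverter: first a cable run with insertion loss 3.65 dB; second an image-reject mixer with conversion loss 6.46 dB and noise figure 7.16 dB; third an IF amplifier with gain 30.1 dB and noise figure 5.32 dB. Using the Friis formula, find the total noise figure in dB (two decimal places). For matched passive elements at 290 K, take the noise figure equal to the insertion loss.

15.65 dB

Convert to linear (a loss of L dB is a gain of −L dB): F_i = 10^(NF_i/10), G_i = 10^(G_i,dB/10)
  Stage 1: F_1 = 10^(3.65/10) = 2.317, G_1 = 10^(−3.65/10) = 0.4315
  Stage 2: F_2 = 10^(7.16/10) = 5.200, G_2 = 10^(−6.46/10) = 0.2259
  Stage 3: F_3 = 10^(5.32/10) = 3.404, G_3 = 10^(30.1/10) = 1023
Friis cascade:
  F = 2.317 + (5.200 − 1)/0.4315 + (3.404 − 1)/0.09750 = 36.71
NF = 10 log₁₀(36.71) = 15.65 dB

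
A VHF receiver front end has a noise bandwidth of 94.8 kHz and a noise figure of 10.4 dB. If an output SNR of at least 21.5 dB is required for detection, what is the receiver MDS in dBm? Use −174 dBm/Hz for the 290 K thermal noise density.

−92.3 dBm

Sensitivity = −174 + 10 log₁₀(B) + NF + SNR_min
= −174 + 49.77 + 10.4 + 21.5
= −92.33 dBm → −92.3 dBm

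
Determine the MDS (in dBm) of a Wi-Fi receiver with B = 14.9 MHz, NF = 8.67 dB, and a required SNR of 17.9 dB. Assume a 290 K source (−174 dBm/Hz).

−75.7 dBm

Sensitivity = −174 + 10 log₁₀(B) + NF + SNR_min
= −174 + 71.73 + 8.67 + 17.9
= −75.70 dBm → −75.7 dBm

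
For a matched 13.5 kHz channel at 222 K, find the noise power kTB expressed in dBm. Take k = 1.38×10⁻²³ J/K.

P_n = kTB = 1.38×10⁻²³ × 222 × 1.35×10⁴ = 4.14×10⁻¹⁷ W
In dBm: 10 log₁₀(4.14×10⁻¹⁷ / 10⁻³) = −133.8 dBm

−133.8 dBm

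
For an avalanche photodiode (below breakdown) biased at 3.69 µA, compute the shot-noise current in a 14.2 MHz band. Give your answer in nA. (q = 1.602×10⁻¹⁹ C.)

I_n = √(2qI·B)
2qI·B = 2 × 1.602×10⁻¹⁹ × 3.69×10⁻⁶ × 1.42×10⁷ = 1.68×10⁻¹⁷ A²
I_n = √(1.68×10⁻¹⁷) = 4.10×10⁻⁹ A = 4.10 nA

4.10 nA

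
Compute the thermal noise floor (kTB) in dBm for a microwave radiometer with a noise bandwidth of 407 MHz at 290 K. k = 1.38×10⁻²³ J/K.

P_n = kTB = 1.38×10⁻²³ × 290 × 4.07×10⁸ = 1.63×10⁻¹² W
In dBm: 10 log₁₀(1.63×10⁻¹² / 10⁻³) = −87.9 dBm

−87.9 dBm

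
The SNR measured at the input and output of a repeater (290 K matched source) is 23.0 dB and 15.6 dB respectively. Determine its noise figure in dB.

7.4 dB

NF (dB) = SNR_in(dB) − SNR_out(dB) when the source is at T₀
NF = 23.0 − 15.6 = 7.4 dB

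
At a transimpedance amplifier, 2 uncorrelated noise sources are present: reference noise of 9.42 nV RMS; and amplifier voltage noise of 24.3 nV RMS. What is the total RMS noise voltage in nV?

Uncorrelated sources add in power (mean-square): V_tot = √(ΣV_i²)
V_tot = √[(9.42×10⁻⁹)² + (2.43×10⁻⁸)²] = 2.61×10⁻⁸ V = 26.1 nV

26.1 nV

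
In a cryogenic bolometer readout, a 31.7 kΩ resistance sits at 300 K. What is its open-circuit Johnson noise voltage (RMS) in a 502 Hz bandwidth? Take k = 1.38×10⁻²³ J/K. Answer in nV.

V_n = √(4kTRB)
4kTRB = 4 × 1.38×10⁻²³ × 300 × 3.17×10⁴ × 5.02×10² = 2.64×10⁻¹³ V²
V_n = √(2.64×10⁻¹³) = 5.13×10⁻⁷ V = 513 nV

513 nV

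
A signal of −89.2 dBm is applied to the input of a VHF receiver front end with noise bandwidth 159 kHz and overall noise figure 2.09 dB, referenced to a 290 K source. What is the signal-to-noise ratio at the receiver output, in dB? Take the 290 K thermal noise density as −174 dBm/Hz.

30.7 dB

Noise floor: N = −174 + 10 log₁₀(B) + NF
10 log₁₀(1.59×10⁵) = 52.01 dB
N = −174 + 52.01 + 2.09 = −119.90 dBm
SNR = P_sig − N = −89.2 − (−119.90) = 30.70 dB → 30.7 dB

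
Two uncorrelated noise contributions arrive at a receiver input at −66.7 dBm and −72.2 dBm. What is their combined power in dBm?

Convert to linear, add, convert back:
P₁ = 2.14×10⁻¹⁰ W, P₂ = 6.03×10⁻¹¹ W
P_tot = 2.74×10⁻¹⁰ W → 10 log₁₀(P_tot / 10⁻³) = −65.6 dBm

−65.6 dBm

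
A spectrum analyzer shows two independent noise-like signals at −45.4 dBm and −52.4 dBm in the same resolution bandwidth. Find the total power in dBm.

Convert to linear, add, convert back:
P₁ = 2.88×10⁻⁸ W, P₂ = 5.75×10⁻⁹ W
P_tot = 3.46×10⁻⁸ W → 10 log₁₀(P_tot / 10⁻³) = −44.6 dBm

−44.6 dBm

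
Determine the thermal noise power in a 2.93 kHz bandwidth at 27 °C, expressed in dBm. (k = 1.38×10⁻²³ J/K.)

−139.2 dBm

T = 27 °C + 273.15 = 300.15 K
P_n = kTB = 1.38×10⁻²³ × 300.15 × 2.93×10³ = 1.21×10⁻¹⁷ W
In dBm: 10 log₁₀(1.21×10⁻¹⁷ / 10⁻³) = −139.2 dBm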